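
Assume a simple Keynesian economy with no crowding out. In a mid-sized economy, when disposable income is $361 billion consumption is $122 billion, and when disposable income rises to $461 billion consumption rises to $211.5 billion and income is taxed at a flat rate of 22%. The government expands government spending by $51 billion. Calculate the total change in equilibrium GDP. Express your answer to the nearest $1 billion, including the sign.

+$169 billion

MPC = ΔC/ΔYd = (211.5 − 122)/(461 − 361) = 89.5/100 = 0.895.
Spending multiplier = 1/(1 − c(1−t)) = 1/(1 − 0.895×0.78) = 1/0.3019 ≈ 3.312.
ΔY = k × ΔG = (+$51 billion) / 0.3019 ≈ +$169 billion.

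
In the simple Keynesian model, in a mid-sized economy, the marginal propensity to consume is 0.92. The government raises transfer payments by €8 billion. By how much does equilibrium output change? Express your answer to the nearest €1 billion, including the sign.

The transfer change shifts disposable income by +€8 billion, so first-round consumption changes by c·ΔTR = 0.92 × (+€8 billion) = +€7.36 billion.
Expenditure multiplier = 1/(1 − MPC) = 1/(1 − 0.92) = 1/0.08 = 12.5.
The transfer multiplier is c × k = 11.5, so ΔY = k × (c·ΔTR) = (+€7.36 billion) / 0.08 = +€92 billion.

+€92 billion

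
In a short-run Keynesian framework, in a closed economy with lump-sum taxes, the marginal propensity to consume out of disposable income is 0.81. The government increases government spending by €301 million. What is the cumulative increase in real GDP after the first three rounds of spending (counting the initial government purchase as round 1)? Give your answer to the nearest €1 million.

Round 1 adds ΔG = €301 million; each later round is MPC = 0.81 times the previous.
After 3 rounds: 301 + 243.81 + 197.4861 = ΔG·(1 − c^3)/(1 − c) = 301 × (1 − 0.531441)/0.19 ≈ €742 million.

€742 million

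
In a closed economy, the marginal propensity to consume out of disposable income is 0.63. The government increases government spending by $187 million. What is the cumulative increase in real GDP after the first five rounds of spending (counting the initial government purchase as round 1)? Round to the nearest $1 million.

Round 1 adds ΔG = $187 million; each later round is MPC = 0.63 times the previous.
After 5 rounds: 187 + 117.81 + 74.2203 + 46.758789 + 29.45803707 = ΔG·(1 − c^5)/(1 − c) = 187 × (1 − 0.0992436543)/0.37 ≈ $455 million.

$455 million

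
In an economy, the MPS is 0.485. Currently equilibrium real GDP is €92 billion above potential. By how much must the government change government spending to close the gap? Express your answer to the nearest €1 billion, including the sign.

−€45 billion

MPC = 1 − MPS = 1 − 0.485 = 0.515.
Spending multiplier = 1/(1 − MPC) = 1/(1 − 0.515) = 1/0.485 ≈ 2.062.
Need ΔY = −€92 billion, so ΔG = ΔY/k = (−€92 billion) × 0.485 ≈ −€45 billion.
The government should cut government spending by €45 billion.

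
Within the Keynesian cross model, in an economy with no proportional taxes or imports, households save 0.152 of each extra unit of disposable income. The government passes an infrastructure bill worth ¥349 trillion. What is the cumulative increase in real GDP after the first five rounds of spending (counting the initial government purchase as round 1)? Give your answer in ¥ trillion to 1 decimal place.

MPC = 1 − MPS = 1 − 0.152 = 0.848.
Round 1 adds ΔG = ¥349 trillion; each later round is MPC = 0.848 times the previous.
After 5 rounds: 349 + 295.952 + 250.967296 + 212.820267008 + 180.471586422784 = ΔG·(1 − c^5)/(1 − c) = 349 × (1 − 0.438509757267968)/0.152 ≈ ¥1,289.2 trillion.

¥1,289.2 trillion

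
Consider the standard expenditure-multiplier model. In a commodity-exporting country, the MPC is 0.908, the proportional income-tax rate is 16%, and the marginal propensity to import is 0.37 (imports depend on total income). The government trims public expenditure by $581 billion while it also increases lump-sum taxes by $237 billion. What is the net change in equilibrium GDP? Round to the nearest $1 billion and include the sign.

Expenditure multiplier = 1/(1 − c(1−t) + m) = 1/(1 − 0.908×0.84 + 0.37) = 1/0.60728 ≈ 1.647.
ΔG contributes k·ΔG = (−$581 billion) / 0.60728 ≈ −$956.7 billion.
ΔT of +$237 billion changes first-round spending by −c·ΔT = −$215.196 billion, contributing k·(−c·ΔT) = (−$215.196 billion) / 0.60728 ≈ −$354.4 billion.
Net ΔY = k(ΔG − c·ΔT) = (−$796.196 billion) / 0.60728 ≈ −$1,311 billion.

−$1,311 billion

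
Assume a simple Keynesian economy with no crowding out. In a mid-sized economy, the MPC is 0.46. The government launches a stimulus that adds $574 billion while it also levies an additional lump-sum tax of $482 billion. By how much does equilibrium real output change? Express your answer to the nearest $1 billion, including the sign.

+$652 billion

Expenditure multiplier = 1/(1 − MPC) = 1/(1 − 0.46) = 1/0.54 ≈ 1.852.
ΔG contributes k·ΔG = (+$574 billion) / 0.54 ≈ +$1,063 billion.
ΔT of +$482 billion changes first-round spending by −c·ΔT = −$221.72 billion, contributing k·(−c·ΔT) = (−$221.72 billion) / 0.54 ≈ −$410.6 billion.
Net ΔY = k(ΔG − c·ΔT) = (+$352.28 billion) / 0.54 ≈ +$652 billion.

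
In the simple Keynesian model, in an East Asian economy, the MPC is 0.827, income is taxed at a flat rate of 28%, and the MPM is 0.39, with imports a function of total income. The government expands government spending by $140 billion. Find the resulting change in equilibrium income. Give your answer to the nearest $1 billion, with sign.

Government-spending multiplier = 1/(1 − c(1−t) + m) = 1/(1 − 0.827×0.72 + 0.39) = 1/0.79456 ≈ 1.259.
ΔY = k × ΔG = (+$140 billion) / 0.79456 ≈ +$176 billion.

+$176 billion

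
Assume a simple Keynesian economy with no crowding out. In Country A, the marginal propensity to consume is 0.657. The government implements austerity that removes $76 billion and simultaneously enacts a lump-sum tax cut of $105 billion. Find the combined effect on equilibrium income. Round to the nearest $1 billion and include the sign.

Expenditure multiplier = 1/(1 − MPC) = 1/(1 − 0.657) = 1/0.343 ≈ 2.915.
ΔG contributes k·ΔG = (−$76 billion) / 0.343 ≈ −$221.6 billion.
ΔT of −$105 billion changes first-round spending by −c·ΔT = +$68.985 billion, contributing k·(−c·ΔT) = (+$68.985 billion) / 0.343 ≈ +$201.1 billion.
Net ΔY = k(ΔG − c·ΔT) = (−$7.015 billion) / 0.343 ≈ −$20 billion.

−$20 billion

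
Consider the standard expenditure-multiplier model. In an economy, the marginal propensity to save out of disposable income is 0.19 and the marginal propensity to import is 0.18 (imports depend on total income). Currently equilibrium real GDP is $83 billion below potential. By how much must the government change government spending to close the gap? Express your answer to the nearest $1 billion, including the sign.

MPC = 1 − MPS = 1 − 0.19 = 0.81.
Spending multiplier = 1/(1 − c + m) = 1/(1 − 0.81 + 0.18) = 1/0.37 ≈ 2.703.
Need ΔY = +$83 billion, so ΔG = ΔY/k = (+$83 billion) × 0.37 ≈ +$31 billion.
The government should increase government spending by $31 billion.

+$31 billion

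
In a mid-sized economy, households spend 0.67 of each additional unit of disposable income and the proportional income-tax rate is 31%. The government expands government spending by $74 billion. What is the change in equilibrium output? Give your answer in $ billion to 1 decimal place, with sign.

+$137.6 billion

Spending multiplier = 1/(1 − c(1−t)) = 1/(1 − 0.67×0.69) = 1/0.5377 ≈ 1.86.
ΔY = k × ΔG = (+$74 billion) / 0.5377 ≈ +$137.6 billion.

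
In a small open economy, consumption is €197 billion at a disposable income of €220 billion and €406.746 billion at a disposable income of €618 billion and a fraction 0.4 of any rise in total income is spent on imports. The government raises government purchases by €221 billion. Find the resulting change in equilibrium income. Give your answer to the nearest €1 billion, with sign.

+€253 billion

MPC = ΔC/ΔYd = (406.746 − 197)/(618 − 220) = 209.746/398 = 0.527.
Government-spending multiplier = 1/(1 − c + m) = 1/(1 − 0.527 + 0.4) = 1/0.873 ≈ 1.145.
ΔY = k × ΔG = (+€221 billion) / 0.873 ≈ +€253 billion.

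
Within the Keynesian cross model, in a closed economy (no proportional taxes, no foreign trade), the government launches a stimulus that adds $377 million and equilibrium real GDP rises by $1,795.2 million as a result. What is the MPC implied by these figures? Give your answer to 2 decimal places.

0.79

Implied spending multiplier k = ΔY/ΔG = 1,795.2/377 ≈ 4.7618.
Since k = 1/(1 − MPC), MPC = 1 − 1/k = 1 − ΔG/ΔY = 1 − 377/1,795.2 ≈ 0.79.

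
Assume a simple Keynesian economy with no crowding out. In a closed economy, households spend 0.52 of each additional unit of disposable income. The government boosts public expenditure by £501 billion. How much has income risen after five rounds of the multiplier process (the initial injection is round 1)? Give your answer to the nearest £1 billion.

£1,004 billion

Round 1 adds ΔG = £501 billion; each later round is MPC = 0.52 times the previous.
After 5 rounds: 501 + 260.52 + 135.4704 + 70.444608 + 36.63119616 = ΔG·(1 − c^5)/(1 − c) = 501 × (1 − 0.0380204032)/0.48 ≈ £1,004 billion.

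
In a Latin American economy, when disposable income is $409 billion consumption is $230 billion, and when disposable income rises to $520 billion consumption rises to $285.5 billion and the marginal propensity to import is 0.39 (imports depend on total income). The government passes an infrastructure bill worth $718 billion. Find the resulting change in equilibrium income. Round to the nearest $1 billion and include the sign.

+$807 billion

MPC = ΔC/ΔYd = (285.5 − 230)/(520 − 409) = 55.5/111 = 0.5.
Government-spending multiplier = 1/(1 − c + m) = 1/(1 − 0.5 + 0.39) = 1/0.89 ≈ 1.124.
ΔY = k × ΔG = (+$718 billion) / 0.89 ≈ +$807 billion.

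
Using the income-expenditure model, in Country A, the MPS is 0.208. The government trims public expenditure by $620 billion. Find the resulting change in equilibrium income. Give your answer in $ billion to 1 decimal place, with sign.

MPC = 1 − MPS = 1 − 0.208 = 0.792.
Spending multiplier = 1/(1 − MPC) = 1/(1 − 0.792) = 1/0.208 ≈ 4.808.
ΔY = k × ΔG = (−$620 billion) / 0.208 ≈ −$2,980.8 billion.

−$2,980.8 billion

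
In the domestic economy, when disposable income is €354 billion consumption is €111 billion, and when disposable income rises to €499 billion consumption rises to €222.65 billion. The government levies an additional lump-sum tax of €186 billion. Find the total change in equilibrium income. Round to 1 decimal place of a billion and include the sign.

MPC = ΔC/ΔYd = (222.65 − 111)/(499 − 354) = 111.65/145 = 0.77.
A lump-sum tax change of +€186 billion shifts disposable income by −€186 billion; first-round consumption changes by −c × ΔT = −0.77 × (+€186 billion) = −€143.22 billion.
Expenditure multiplier = 1/(1 − MPC) = 1/(1 − 0.77) = 1/0.23 ≈ 4.348.
The tax multiplier is −c × k ≈ −3.348, so ΔY = k × (−c·ΔT) = (−€143.22 billion) / 0.23 ≈ −€622.7 billion.

−€622.7 billion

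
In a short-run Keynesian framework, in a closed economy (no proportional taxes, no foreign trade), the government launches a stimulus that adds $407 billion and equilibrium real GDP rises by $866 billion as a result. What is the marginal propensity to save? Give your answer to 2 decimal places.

Implied spending multiplier k = ΔY/ΔG = 866/407 ≈ 2.1278.
Since k = 1/(1 − MPC), MPC = 1 − 1/k = 1 − ΔG/ΔY = 1 − 407/866 ≈ 0.53.
MPS = 1 − MPC = 0.47.

0.47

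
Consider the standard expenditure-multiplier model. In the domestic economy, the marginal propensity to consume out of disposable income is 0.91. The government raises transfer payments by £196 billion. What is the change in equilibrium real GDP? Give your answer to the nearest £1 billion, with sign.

+£1,982 billion

The transfer change shifts disposable income by +£196 billion, so first-round consumption changes by c·ΔTR = 0.91 × (+£196 billion) = +£178.36 billion.
Expenditure multiplier = 1/(1 − MPC) = 1/(1 − 0.91) = 1/0.09 ≈ 11.111.
The transfer multiplier is c × k ≈ 10.111, so ΔY = k × (c·ΔTR) = (+£178.36 billion) / 0.09 ≈ +£1,982 billion.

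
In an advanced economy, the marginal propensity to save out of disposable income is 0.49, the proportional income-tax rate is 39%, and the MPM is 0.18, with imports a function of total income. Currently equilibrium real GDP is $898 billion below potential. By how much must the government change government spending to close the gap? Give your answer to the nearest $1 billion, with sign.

+$780 billion

MPC = 1 − MPS = 1 − 0.49 = 0.51.
Spending multiplier = 1/(1 − c(1−t) + m) = 1/(1 − 0.51×0.61 + 0.18) = 1/0.8689 ≈ 1.151.
Need ΔY = +$898 billion, so ΔG = ΔY/k = (+$898 billion) × 0.8689 ≈ +$780 billion.
The government should increase government spending by $780 billion.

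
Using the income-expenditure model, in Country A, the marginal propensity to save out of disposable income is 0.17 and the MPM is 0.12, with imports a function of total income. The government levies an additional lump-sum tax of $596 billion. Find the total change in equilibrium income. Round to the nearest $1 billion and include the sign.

MPC = 1 − MPS = 1 − 0.17 = 0.83.
A lump-sum tax change of +$596 billion shifts disposable income by −$596 billion; first-round consumption changes by −c × ΔT = −0.83 × (+$596 billion) = −$494.68 billion.
Expenditure multiplier = 1/(1 − c + m) = 1/(1 − 0.83 + 0.12) = 1/0.29 ≈ 3.448.
The tax multiplier is −c × k ≈ −2.862, so ΔY = k × (−c·ΔT) = (−$494.68 billion) / 0.29 ≈ −$1,706 billion.

−$1,706 billion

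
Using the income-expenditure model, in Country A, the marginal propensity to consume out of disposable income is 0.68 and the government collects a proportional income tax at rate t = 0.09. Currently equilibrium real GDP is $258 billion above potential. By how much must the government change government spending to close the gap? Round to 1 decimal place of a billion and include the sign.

Spending multiplier = 1/(1 − c(1−t)) = 1/(1 − 0.68×0.91) = 1/0.3812 ≈ 2.623.
Need ΔY = −$258 billion, so ΔG = ΔY/k = (−$258 billion) × 0.3812 ≈ −$98.3 billion.
The government should cut government spending by $98.3 billion.

−$98.3 billion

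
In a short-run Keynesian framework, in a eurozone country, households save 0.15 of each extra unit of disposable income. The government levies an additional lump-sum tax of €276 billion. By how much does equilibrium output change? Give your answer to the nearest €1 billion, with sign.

MPC = 1 − MPS = 1 − 0.15 = 0.85.
A lump-sum tax change of +€276 billion shifts disposable income by −€276 billion; first-round consumption changes by −c × ΔT = −0.85 × (+€276 billion) = −€234.6 billion.
Expenditure multiplier = 1/(1 − MPC) = 1/(1 − 0.85) = 1/0.15 ≈ 6.667.
The tax multiplier is −c × k ≈ −5.667, so ΔY = k × (−c·ΔT) = (−€234.6 billion) / 0.15 = −€1,564 billion.

−€1,564 billion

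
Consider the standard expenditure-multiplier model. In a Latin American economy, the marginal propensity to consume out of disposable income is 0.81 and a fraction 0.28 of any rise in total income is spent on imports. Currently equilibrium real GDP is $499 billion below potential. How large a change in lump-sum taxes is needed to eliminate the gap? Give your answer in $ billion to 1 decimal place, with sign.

−$289.5 billion

Spending multiplier = 1/(1 − c + m) = 1/(1 − 0.81 + 0.28) = 1/0.47 ≈ 2.128.
Tax multiplier = −c·k = −0.81/0.47 ≈ −1.723. Need ΔY = +$499 billion, so ΔT = ΔY/(−c·k) = −(+$499 billion) × 0.47 / 0.81 ≈ −$289.5 billion.
The government should cut lump-sum taxes by $289.5 billion.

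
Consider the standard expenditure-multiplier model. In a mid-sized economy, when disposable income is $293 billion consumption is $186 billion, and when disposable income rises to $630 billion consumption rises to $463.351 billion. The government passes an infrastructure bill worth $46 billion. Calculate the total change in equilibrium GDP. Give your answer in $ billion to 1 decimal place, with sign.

MPC = ΔC/ΔYd = (463.351 − 186)/(630 − 293) = 277.351/337 = 0.823.
Government-spending multiplier = 1/(1 − MPC) = 1/(1 − 0.823) = 1/0.177 ≈ 5.65.
ΔY = k × ΔG = (+$46 billion) / 0.177 ≈ +$259.9 billion.

+$259.9 billion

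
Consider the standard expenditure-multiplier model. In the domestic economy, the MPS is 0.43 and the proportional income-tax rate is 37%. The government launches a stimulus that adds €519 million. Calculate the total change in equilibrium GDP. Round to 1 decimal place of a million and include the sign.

+€809.8 million

MPC = 1 − MPS = 1 − 0.43 = 0.57.
Expenditure multiplier = 1/(1 − c(1−t)) = 1/(1 − 0.57×0.63) = 1/0.6409 ≈ 1.56.
ΔY = k × ΔG = (+€519 million) / 0.6409 ≈ +€809.8 million.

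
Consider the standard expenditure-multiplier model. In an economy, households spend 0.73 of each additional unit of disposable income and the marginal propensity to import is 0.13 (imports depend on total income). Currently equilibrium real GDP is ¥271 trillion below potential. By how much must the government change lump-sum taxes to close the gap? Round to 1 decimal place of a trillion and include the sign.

Spending multiplier = 1/(1 − c + m) = 1/(1 − 0.73 + 0.13) = 1/0.4 = 2.5.
Tax multiplier = −c·k = −0.73/0.4 = −1.825. Need ΔY = +¥271 trillion, so ΔT = ΔY/(−c·k) = −(+¥271 trillion) × 0.4 / 0.73 ≈ −¥148.5 trillion.
The government should cut lump-sum taxes by ¥148.5 trillion.

−¥148.5 trillion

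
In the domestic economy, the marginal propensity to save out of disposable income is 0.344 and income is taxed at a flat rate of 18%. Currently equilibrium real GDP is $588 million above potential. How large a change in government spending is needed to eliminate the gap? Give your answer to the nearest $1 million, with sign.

MPC = 1 − MPS = 1 − 0.344 = 0.656.
Spending multiplier = 1/(1 − c(1−t)) = 1/(1 − 0.656×0.82) = 1/0.46208 ≈ 2.164.
Need ΔY = −$588 million, so ΔG = ΔY/k = (−$588 million) × 0.46208 ≈ −$272 million.
The government should cut government spending by $272 million.

−$272 million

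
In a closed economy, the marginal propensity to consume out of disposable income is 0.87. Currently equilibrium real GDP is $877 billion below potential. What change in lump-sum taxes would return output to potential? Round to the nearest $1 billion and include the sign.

Spending multiplier = 1/(1 − MPC) = 1/(1 − 0.87) = 1/0.13 ≈ 7.692.
Tax multiplier = −c·k = −0.87/0.13 ≈ −6.692. Need ΔY = +$877 billion, so ΔT = ΔY/(−c·k) = −(+$877 billion) × 0.13 / 0.87 ≈ −$131 billion.
The government should cut lump-sum taxes by $131 billion.

−$131 billion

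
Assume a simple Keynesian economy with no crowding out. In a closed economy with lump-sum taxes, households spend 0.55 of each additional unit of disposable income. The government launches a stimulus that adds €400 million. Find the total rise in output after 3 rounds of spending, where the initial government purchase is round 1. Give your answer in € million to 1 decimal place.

Round 1 adds ΔG = €400 million; each later round is MPC = 0.55 times the previous.
After 3 rounds: 400 + 220 + 121 = ΔG·(1 − c^3)/(1 − c) = 400 × (1 − 0.166375)/0.45 = €741 million.

€741.0 million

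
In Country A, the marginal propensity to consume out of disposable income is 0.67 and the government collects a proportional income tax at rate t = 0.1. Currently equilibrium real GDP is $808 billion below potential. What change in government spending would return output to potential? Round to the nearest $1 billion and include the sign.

Spending multiplier = 1/(1 − c(1−t)) = 1/(1 − 0.67×0.9) = 1/0.397 ≈ 2.519.
Need ΔY = +$808 billion, so ΔG = ΔY/k = (+$808 billion) × 0.397 ≈ +$321 billion.
The government should increase government spending by $321 billion.

+$321 billion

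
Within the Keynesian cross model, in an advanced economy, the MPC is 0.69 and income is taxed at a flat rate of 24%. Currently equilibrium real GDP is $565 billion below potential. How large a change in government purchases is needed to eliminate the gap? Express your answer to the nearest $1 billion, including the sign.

Spending multiplier = 1/(1 − c(1−t)) = 1/(1 − 0.69×0.76) = 1/0.4756 ≈ 2.103.
Need ΔY = +$565 billion, so ΔG = ΔY/k = (+$565 billion) × 0.4756 ≈ +$269 billion.
The government should increase government purchases by $269 billion.

+$269 billion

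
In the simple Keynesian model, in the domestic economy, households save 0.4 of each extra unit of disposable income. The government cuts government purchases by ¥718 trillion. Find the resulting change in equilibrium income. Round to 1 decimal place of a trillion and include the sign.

MPC = 1 − MPS = 1 − 0.4 = 0.6.
Government-spending multiplier = 1/(1 − MPC) = 1/(1 − 0.6) = 1/0.4 = 2.5.
ΔY = k × ΔG = (−¥718 trillion) / 0.4 = −¥1,795 trillion.

−¥1,795.0 trillion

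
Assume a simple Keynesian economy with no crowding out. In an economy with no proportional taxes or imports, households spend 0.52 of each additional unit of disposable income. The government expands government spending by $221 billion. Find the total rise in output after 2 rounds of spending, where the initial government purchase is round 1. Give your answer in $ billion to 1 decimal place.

Round 1 adds ΔG = $221 billion; each later round is MPC = 0.52 times the previous.
After 2 rounds: 221 + 114.92 = ΔG·(1 − c^2)/(1 − c) = 221 × (1 − 0.2704)/0.48 ≈ $335.9 billion.

$335.9 billion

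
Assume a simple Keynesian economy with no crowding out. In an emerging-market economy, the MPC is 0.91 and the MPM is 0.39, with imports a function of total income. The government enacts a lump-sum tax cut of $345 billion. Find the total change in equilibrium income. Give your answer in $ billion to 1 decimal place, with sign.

A lump-sum tax change of −$345 billion shifts disposable income by +$345 billion; first-round consumption changes by −c × ΔT = −0.91 × (−$345 billion) = +$313.95 billion.
Expenditure multiplier = 1/(1 − c + m) = 1/(1 − 0.91 + 0.39) = 1/0.48 ≈ 2.083.
The tax multiplier is −c × k ≈ −1.896, so ΔY = k × (−c·ΔT) = (+$313.95 billion) / 0.48 ≈ +$654.1 billion.

+$654.1 billion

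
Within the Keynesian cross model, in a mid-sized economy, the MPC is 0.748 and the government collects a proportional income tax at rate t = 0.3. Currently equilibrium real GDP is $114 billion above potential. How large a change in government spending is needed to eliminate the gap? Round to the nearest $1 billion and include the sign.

−$54 billion

Spending multiplier = 1/(1 − c(1−t)) = 1/(1 − 0.748×0.7) = 1/0.4764 ≈ 2.099.
Need ΔY = −$114 billion, so ΔG = ΔY/k = (−$114 billion) × 0.4764 ≈ −$54 billion.
The government should cut government spending by $54 billion.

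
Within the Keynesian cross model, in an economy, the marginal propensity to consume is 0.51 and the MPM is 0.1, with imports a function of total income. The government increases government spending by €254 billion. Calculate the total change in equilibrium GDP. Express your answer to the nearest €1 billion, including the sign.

+€431 billion

Government-spending multiplier = 1/(1 − c + m) = 1/(1 − 0.51 + 0.1) = 1/0.59 ≈ 1.695.
ΔY = k × ΔG = (+€254 billion) / 0.59 ≈ +€431 billion.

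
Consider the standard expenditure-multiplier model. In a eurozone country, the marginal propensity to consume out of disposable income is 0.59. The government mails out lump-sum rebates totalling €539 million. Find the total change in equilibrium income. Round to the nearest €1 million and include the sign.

A lump-sum tax change of −€539 million shifts disposable income by +€539 million; first-round consumption changes by −c × ΔT = −0.59 × (−€539 million) = +€318.01 million.
Expenditure multiplier = 1/(1 − MPC) = 1/(1 − 0.59) = 1/0.41 ≈ 2.439.
The tax multiplier is −c × k ≈ −1.439, so ΔY = k × (−c·ΔT) = (+€318.01 million) / 0.41 ≈ +€776 million.

+€776 million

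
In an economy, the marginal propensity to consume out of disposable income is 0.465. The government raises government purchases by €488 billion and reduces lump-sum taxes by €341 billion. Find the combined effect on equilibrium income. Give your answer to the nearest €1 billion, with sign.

+€1,209 billion

Expenditure multiplier = 1/(1 − MPC) = 1/(1 − 0.465) = 1/0.535 ≈ 1.869.
ΔG contributes k·ΔG = (+€488 billion) / 0.535 ≈ +€912.1 billion.
ΔT of −€341 billion changes first-round spending by −c·ΔT = +€158.565 billion, contributing k·(−c·ΔT) = (+€158.565 billion) / 0.535 ≈ +€296.4 billion.
Net ΔY = k(ΔG − c·ΔT) = (+€646.565 billion) / 0.535 ≈ +€1,209 billion.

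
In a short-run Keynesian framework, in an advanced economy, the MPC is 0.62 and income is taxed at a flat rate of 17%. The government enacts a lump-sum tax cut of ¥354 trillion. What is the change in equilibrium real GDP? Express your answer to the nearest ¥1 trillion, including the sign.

A lump-sum tax change of −¥354 trillion shifts disposable income by +¥354 trillion; first-round consumption changes by −c × ΔT = −0.62 × (−¥354 trillion) = +¥219.48 trillion.
Expenditure multiplier = 1/(1 − c(1−t)) = 1/(1 − 0.62×0.83) = 1/0.4854 ≈ 2.06.
The tax multiplier is −c × k ≈ −1.277, so ΔY = k × (−c·ΔT) = (+¥219.48 trillion) / 0.4854 ≈ +¥452 trillion.

+¥452 trillion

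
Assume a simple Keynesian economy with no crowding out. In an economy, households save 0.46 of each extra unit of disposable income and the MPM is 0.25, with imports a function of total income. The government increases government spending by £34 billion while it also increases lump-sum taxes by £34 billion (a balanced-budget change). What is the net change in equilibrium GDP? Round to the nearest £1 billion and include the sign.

MPC = 1 − MPS = 1 − 0.46 = 0.54.
Expenditure multiplier = 1/(1 − c + m) = 1/(1 − 0.54 + 0.25) = 1/0.71 ≈ 1.408.
ΔG contributes k·ΔG = (+£34 billion) / 0.71 ≈ +£47.9 billion.
ΔT of +£34 billion changes first-round spending by −c·ΔT = −£18.36 billion, contributing k·(−c·ΔT) = (−£18.36 billion) / 0.71 ≈ −£25.9 billion.
Net ΔY = k(ΔG − c·ΔT) = (+£15.64 billion) / 0.71 ≈ +£22 billion.

+£22 billion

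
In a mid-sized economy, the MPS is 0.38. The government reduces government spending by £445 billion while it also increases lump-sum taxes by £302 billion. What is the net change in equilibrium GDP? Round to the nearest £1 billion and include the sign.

−£1,664 billion

MPC = 1 − MPS = 1 − 0.38 = 0.62.
Expenditure multiplier = 1/(1 − MPC) = 1/(1 − 0.62) = 1/0.38 ≈ 2.632.
ΔG contributes k·ΔG = (−£445 billion) / 0.38 ≈ −£1,171.1 billion.
ΔT of +£302 billion changes first-round spending by −c·ΔT = −£187.24 billion, contributing k·(−c·ΔT) = (−£187.24 billion) / 0.38 ≈ −£492.7 billion.
Net ΔY = k(ΔG − c·ΔT) = (−£632.24 billion) / 0.38 ≈ −£1,664 billion.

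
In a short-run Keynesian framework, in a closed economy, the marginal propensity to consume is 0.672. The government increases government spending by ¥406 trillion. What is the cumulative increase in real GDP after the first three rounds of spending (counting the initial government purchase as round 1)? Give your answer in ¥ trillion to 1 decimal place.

Round 1 adds ΔG = ¥406 trillion; each later round is MPC = 0.672 times the previous.
After 3 rounds: 406 + 272.832 + 183.343104 = ΔG·(1 − c^3)/(1 − c) = 406 × (1 − 0.303464448)/0.328 ≈ ¥862.2 trillion.

¥862.2 trillion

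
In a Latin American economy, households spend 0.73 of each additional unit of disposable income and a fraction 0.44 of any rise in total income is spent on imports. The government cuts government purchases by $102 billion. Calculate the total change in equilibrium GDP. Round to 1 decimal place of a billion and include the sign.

Government-spending multiplier = 1/(1 − c + m) = 1/(1 − 0.73 + 0.44) = 1/0.71 ≈ 1.408.
ΔY = k × ΔG = (−$102 billion) / 0.71 ≈ −$143.7 billion.

−$143.7 billion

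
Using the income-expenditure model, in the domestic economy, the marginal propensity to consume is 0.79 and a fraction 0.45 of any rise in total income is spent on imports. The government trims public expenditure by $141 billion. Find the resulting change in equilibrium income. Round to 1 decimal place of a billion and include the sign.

−$213.6 billion

Government-spending multiplier = 1/(1 − c + m) = 1/(1 − 0.79 + 0.45) = 1/0.66 ≈ 1.515.
ΔY = k × ΔG = (−$141 billion) / 0.66 ≈ −$213.6 billion.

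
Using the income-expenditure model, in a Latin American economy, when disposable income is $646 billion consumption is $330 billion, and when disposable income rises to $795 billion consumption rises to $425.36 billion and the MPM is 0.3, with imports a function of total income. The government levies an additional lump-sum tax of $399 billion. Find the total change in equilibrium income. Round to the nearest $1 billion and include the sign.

−$387 billion

MPC = ΔC/ΔYd = (425.36 − 330)/(795 − 646) = 95.36/149 = 0.64.
A lump-sum tax change of +$399 billion shifts disposable income by −$399 billion; first-round consumption changes by −c × ΔT = −0.64 × (+$399 billion) = −$255.36 billion.
Expenditure multiplier = 1/(1 − c + m) = 1/(1 − 0.64 + 0.3) = 1/0.66 ≈ 1.515.
The tax multiplier is −c × k ≈ −0.97, so ΔY = k × (−c·ΔT) = (−$255.36 billion) / 0.66 ≈ −$387 billion.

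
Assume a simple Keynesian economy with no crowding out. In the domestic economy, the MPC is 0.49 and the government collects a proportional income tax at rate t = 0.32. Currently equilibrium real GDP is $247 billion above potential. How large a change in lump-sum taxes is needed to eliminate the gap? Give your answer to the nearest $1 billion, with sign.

Spending multiplier = 1/(1 − c(1−t)) = 1/(1 − 0.49×0.68) = 1/0.6668 ≈ 1.5.
Tax multiplier = −c·k = −0.49/0.6668 ≈ −0.735. Need ΔY = −$247 billion, so ΔT = ΔY/(−c·k) = −(−$247 billion) × 0.6668 / 0.49 ≈ +$336 billion.
The government should raise lump-sum taxes by $336 billion.

+$336 billion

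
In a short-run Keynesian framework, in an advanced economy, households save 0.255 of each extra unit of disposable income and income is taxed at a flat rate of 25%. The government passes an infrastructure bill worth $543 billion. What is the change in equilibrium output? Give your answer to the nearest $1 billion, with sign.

MPC = 1 − MPS = 1 − 0.255 = 0.745.
Government-spending multiplier = 1/(1 − c(1−t)) = 1/(1 − 0.745×0.75) = 1/0.44125 ≈ 2.266.
ΔY = k × ΔG = (+$543 billion) / 0.44125 ≈ +$1,231 billion.

+$1,231 billion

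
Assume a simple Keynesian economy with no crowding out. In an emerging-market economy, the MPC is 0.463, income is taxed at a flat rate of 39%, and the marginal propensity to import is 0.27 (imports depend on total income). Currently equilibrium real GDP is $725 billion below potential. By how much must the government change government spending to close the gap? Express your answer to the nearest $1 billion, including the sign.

+$716 billion

Spending multiplier = 1/(1 − c(1−t) + m) = 1/(1 − 0.463×0.61 + 0.27) = 1/0.98757 ≈ 1.013.
Need ΔY = +$725 billion, so ΔG = ΔY/k = (+$725 billion) × 0.98757 ≈ +$716 billion.
The government should increase government spending by $716 billion.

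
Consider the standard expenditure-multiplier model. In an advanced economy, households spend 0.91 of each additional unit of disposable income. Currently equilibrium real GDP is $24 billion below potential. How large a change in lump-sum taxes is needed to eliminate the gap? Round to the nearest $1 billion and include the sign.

Spending multiplier = 1/(1 − MPC) = 1/(1 − 0.91) = 1/0.09 ≈ 11.111.
Tax multiplier = −c·k = −0.91/0.09 ≈ −10.111. Need ΔY = +$24 billion, so ΔT = ΔY/(−c·k) = −(+$24 billion) × 0.09 / 0.91 ≈ −$2 billion.
The government should cut lump-sum taxes by $2 billion.

−$2 billion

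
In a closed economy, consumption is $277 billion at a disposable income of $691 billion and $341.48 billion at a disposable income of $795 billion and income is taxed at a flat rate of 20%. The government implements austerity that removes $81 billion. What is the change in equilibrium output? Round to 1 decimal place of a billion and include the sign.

−$160.7 billion

MPC = ΔC/ΔYd = (341.48 − 277)/(795 − 691) = 64.48/104 = 0.62.
Spending multiplier = 1/(1 − c(1−t)) = 1/(1 − 0.62×0.8) = 1/0.504 ≈ 1.984.
ΔY = k × ΔG = (−$81 billion) / 0.504 ≈ −$160.7 billion.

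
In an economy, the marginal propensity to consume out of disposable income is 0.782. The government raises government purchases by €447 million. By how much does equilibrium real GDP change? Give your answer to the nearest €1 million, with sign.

+€2,050 million

Expenditure multiplier = 1/(1 − MPC) = 1/(1 − 0.782) = 1/0.218 ≈ 4.587.
ΔY = k × ΔG = (+€447 million) / 0.218 ≈ +€2,050 million.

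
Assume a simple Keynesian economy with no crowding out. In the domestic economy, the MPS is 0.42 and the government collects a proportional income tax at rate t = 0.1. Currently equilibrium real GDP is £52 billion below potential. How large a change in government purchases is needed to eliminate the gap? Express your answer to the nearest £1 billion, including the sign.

MPC = 1 − MPS = 1 − 0.42 = 0.58.
Spending multiplier = 1/(1 − c(1−t)) = 1/(1 − 0.58×0.9) = 1/0.478 ≈ 2.092.
Need ΔY = +£52 billion, so ΔG = ΔY/k = (+£52 billion) × 0.478 ≈ +£25 billion.
The government should increase government purchases by £25 billion.

+£25 billion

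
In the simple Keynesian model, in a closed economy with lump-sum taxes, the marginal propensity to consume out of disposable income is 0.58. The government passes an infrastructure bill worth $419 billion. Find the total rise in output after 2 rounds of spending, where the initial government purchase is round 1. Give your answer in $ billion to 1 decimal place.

Round 1 adds ΔG = $419 billion; each later round is MPC = 0.58 times the previous.
After 2 rounds: 419 + 243.02 = ΔG·(1 − c^2)/(1 − c) = 419 × (1 − 0.3364)/0.42 ≈ $662 billion.

$662.0 billion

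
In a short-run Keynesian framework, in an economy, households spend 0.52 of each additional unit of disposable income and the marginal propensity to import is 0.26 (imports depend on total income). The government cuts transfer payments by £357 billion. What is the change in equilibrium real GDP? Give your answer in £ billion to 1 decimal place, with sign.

−£250.9 billion

The transfer change shifts disposable income by −£357 billion, so first-round consumption changes by c·ΔTR = 0.52 × (−£357 billion) = −£185.64 billion.
Expenditure multiplier = 1/(1 − c + m) = 1/(1 − 0.52 + 0.26) = 1/0.74 ≈ 1.351.
The transfer multiplier is c × k ≈ 0.703, so ΔY = k × (c·ΔTR) = (−£185.64 billion) / 0.74 ≈ −£250.9 billion.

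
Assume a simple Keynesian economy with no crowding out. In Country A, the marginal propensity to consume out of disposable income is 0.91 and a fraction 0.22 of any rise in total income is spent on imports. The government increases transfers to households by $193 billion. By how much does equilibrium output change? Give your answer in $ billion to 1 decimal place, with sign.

+$566.5 billion

The transfer change shifts disposable income by +$193 billion, so first-round consumption changes by c·ΔTR = 0.91 × (+$193 billion) = +$175.63 billion.
Expenditure multiplier = 1/(1 − c + m) = 1/(1 − 0.91 + 0.22) = 1/0.31 ≈ 3.226.
The transfer multiplier is c × k ≈ 2.935, so ΔY = k × (c·ΔTR) = (+$175.63 billion) / 0.31 ≈ +$566.5 billion.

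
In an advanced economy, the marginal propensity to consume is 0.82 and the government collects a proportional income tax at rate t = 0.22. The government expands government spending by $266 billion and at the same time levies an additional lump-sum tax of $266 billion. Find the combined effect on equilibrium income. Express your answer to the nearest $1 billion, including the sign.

Expenditure multiplier = 1/(1 − c(1−t)) = 1/(1 − 0.82×0.78) = 1/0.3604 ≈ 2.775.
ΔG contributes k·ΔG = (+$266 billion) / 0.3604 ≈ +$738.1 billion.
ΔT of +$266 billion changes first-round spending by −c·ΔT = −$218.12 billion, contributing k·(−c·ΔT) = (−$218.12 billion) / 0.3604 ≈ −$605.2 billion.
Net ΔY = k(ΔG − c·ΔT) = (+$47.88 billion) / 0.3604 ≈ +$133 billion.

+$133 billion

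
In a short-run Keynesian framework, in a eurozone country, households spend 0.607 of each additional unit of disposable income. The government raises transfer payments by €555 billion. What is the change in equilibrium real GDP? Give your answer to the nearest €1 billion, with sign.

+€857 billion

The transfer change shifts disposable income by +€555 billion, so first-round consumption changes by c·ΔTR = 0.607 × (+€555 billion) = +€336.885 billion.
Expenditure multiplier = 1/(1 − MPC) = 1/(1 − 0.607) = 1/0.393 ≈ 2.545.
The transfer multiplier is c × k ≈ 1.545, so ΔY = k × (c·ΔTR) = (+€336.885 billion) / 0.393 ≈ +€857 billion.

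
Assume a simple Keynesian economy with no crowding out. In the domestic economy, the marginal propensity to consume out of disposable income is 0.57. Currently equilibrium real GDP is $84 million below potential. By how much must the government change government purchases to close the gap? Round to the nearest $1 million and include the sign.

Spending multiplier = 1/(1 − MPC) = 1/(1 − 0.57) = 1/0.43 ≈ 2.326.
Need ΔY = +$84 million, so ΔG = ΔY/k = (+$84 million) × 0.43 ≈ +$36 million.
The government should increase government purchases by $36 million.

+$36 million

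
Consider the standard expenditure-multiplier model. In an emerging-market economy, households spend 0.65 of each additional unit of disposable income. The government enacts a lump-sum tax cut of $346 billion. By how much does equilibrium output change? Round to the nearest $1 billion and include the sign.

A lump-sum tax change of −$346 billion shifts disposable income by +$346 billion; first-round consumption changes by −c × ΔT = −0.65 × (−$346 billion) = +$224.9 billion.
Expenditure multiplier = 1/(1 − MPC) = 1/(1 − 0.65) = 1/0.35 ≈ 2.857.
The tax multiplier is −c × k ≈ −1.857, so ΔY = k × (−c·ΔT) = (+$224.9 billion) / 0.35 ≈ +$643 billion.

+$643 billion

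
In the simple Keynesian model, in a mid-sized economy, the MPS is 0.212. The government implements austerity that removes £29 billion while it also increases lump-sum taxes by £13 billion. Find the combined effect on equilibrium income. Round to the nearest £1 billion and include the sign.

−£185 billion

MPC = 1 − MPS = 1 − 0.212 = 0.788.
Expenditure multiplier = 1/(1 − MPC) = 1/(1 − 0.788) = 1/0.212 ≈ 4.717.
ΔG contributes k·ΔG = (−£29 billion) / 0.212 ≈ −£136.8 billion.
ΔT of +£13 billion changes first-round spending by −c·ΔT = −£10.244 billion, contributing k·(−c·ΔT) = (−£10.244 billion) / 0.212 ≈ −£48.3 billion.
Net ΔY = k(ΔG − c·ΔT) = (−£39.244 billion) / 0.212 ≈ −£185 billion.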